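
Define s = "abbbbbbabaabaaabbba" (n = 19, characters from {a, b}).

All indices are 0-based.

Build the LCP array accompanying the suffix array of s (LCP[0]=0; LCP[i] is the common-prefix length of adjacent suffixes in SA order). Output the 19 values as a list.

[0, 1, 2, 3, 1, 4, 2, 4, 0, 2, 3, 2, 1, 3, 2, 4, 3, 4, 5]

rank→(start, suffix):
  0 → (18, 'a')
  1 → (12, 'aaabbba')
  2 → (9, 'aabaaabbba')
  3 → (13, 'aabbba')
  4 → (10, 'abaaabbba')
  5 → (7, 'abaabaaabbba')
  6 → (14, 'abbba')
  7 → (0, 'abbbbbbabaabaaabbba')
  8 → (17, 'ba')
  9 → (11, 'baaabbba')
  10 → (8, 'baabaaabbba')
  11 → (6, 'babaabaaabbba')
  12 → (16, 'bba')
  13 → (5, 'bbabaabaaabbba')
  14 → (15, 'bbba')
  15 → (4, 'bbbabaabaaabbba')
  16 → (3, 'bbbbabaabaaabbba')
  17 → (2, 'bbbbbabaabaaabbba')
  18 → (1, 'bbbbbbabaabaaabbba')

SA = [18, 12, 9, 13, 10, 7, 14, 0, 17, 11, 8, 6, 16, 5, 15, 4, 3, 2, 1]
rank  pair      lcp
   1  s[18:],s[12:]  1  'a'
   2  s[12:],s[9:]  2  'aa'
   3  s[9:],s[13:]  3  'aab'
   4  s[13:],s[10:]  1  'a'
   5  s[10:],s[7:]  4  'abaa'
   6  s[7:],s[14:]  2  'ab'
   7  s[14:],s[0:]  4  'abbb'
   8  s[0:],s[17:]  0  ''
   9  s[17:],s[11:]  2  'ba'
  10  s[11:],s[8:]  3  'baa'
  11  s[8:],s[6:]  2  'ba'
  12  s[6:],s[16:]  1  'b'
  13  s[16:],s[5:]  3  'bba'
  14  s[5:],s[15:]  2  'bb'
  15  s[15:],s[4:]  4  'bbba'
  16  s[4:],s[3:]  3  'bbb'
  17  s[3:],s[2:]  4  'bbbb'
  18  s[2:],s[1:]  5  'bbbbb'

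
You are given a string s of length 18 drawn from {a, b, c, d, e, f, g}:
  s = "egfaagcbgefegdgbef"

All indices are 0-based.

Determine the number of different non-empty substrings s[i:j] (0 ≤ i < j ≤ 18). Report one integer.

158

rank→(start, suffix):
  0 → (3, 'aagcbgefegdgbef')
  1 → (4, 'agcbgefegdgbef')
  2 → (15, 'bef')
  3 → (7, 'bgefegdgbef')
  4 → (6, 'cbgefegdgbef')
  5 → (13, 'dgbef')
  6 → (16, 'ef')
  7 → (9, 'efegdgbef')
  8 → (11, 'egdgbef')
  9 → (0, 'egfaagcbgefegdgbef')
  10 → (17, 'f')
  11 → (2, 'faagcbgefegdgbef')
  12 → (10, 'fegdgbef')
  13 → (14, 'gbef')
  14 → (5, 'gcbgefegdgbef')
  15 → (12, 'gdgbef')
  16 → (8, 'gefegdgbef')
  17 → (1, 'gfaagcbgefegdgbef')

SA = [3, 4, 15, 7, 6, 13, 16, 9, 11, 0, 17, 2, 10, 14, 5, 12, 8, 1]
rank  pair      lcp
   1  s[3:],s[4:]  1  'a'
   2  s[4:],s[15:]  0  ''
   3  s[15:],s[7:]  1  'b'
   4  s[7:],s[6:]  0  ''
   5  s[6:],s[13:]  0  ''
   6  s[13:],s[16:]  0  ''
   7  s[16:],s[9:]  2  'ef'
   8  s[9:],s[11:]  1  'e'
   9  s[11:],s[0:]  2  'eg'
  10  s[0:],s[17:]  0  ''
  11  s[17:],s[2:]  1  'f'
  12  s[2:],s[10:]  1  'f'
  13  s[10:],s[14:]  0  ''
  14  s[14:],s[5:]  1  'g'
  15  s[5:],s[12:]  1  'g'
  16  s[12:],s[8:]  1  'g'
  17  s[8:],s[1:]  1  'g'

n(n+1)/2 = 18·19/2 = 171
Σ LCP = 0 + 1 + 0 + 1 + 0 + 0 + 0 + 2 + 1 + 2 + 0 + 1 + 1 + 0 + 1 + 1 + 1 + 1 = 13
distinct = 171 − 13 = 158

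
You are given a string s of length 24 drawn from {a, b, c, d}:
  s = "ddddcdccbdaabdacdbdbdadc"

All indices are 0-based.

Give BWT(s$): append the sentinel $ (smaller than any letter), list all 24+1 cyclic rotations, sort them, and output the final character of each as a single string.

cdaddcadddcdadbbbbcacddd$

rank  rotation                   last
    0  $ddddcdccbdaabdacdbdbdadc  c
    1  aabdacdbdbdadc$ddddcdccbd  d
    2  abdacdbdbdadc$ddddcdccbda  a
    3  acdbdbdadc$ddddcdccbdaabd  d
    4  adc$ddddcdccbdaabdacdbdbd  d
    5  bdaabdacdbdbdadc$ddddcdcc  c
    6  bdacdbdbdadc$ddddcdccbdaa  a
    7  bdadc$ddddcdccbdaabdacdbd  d
    8  bdbdadc$ddddcdccbdaabdacd  d
    9  c$ddddcdccbdaabdacdbdbdad  d
   10  cbdaabdacdbdbdadc$ddddcdc  c
   11  ccbdaabdacdbdbdadc$ddddcd  d
   12  cdbdbdadc$ddddcdccbdaabda  a
   13  cdccbdaabdacdbdbdadc$dddd  d
   14  daabdacdbdbdadc$ddddcdccb  b
   15  dacdbdbdadc$ddddcdccbdaab  b
   16  dadc$ddddcdccbdaabdacdbdb  b
   17  dbdadc$ddddcdccbdaabdacdb  b
   18  dbdbdadc$ddddcdccbdaabdac  c
   19  dc$ddddcdccbdaabdacdbdbda  a
   20  dccbdaabdacdbdbdadc$ddddc  c
   21  dcdccbdaabdacdbdbdadc$ddd  d
   22  ddcdccbdaabdacdbdbdadc$dd  d
   23  dddcdccbdaabdacdbdbdadc$d  d
   24  ddddcdccbdaabdacdbdbdadc$  $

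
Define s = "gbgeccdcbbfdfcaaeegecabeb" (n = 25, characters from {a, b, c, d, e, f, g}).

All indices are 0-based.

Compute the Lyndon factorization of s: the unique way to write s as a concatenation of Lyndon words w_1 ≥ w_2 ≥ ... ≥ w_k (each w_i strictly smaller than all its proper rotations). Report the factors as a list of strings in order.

["g", "bgeccdc", "bbfdfc", "aaeegecabeb"]

emit factor 1: 'g' (i=0, period=1)
emit factor 2: 'bgeccdc' (i=1, period=7)
emit factor 3: 'bbfdfc' (i=8, period=6)
emit factor 4: 'aaeegecabeb' (i=14, period=11)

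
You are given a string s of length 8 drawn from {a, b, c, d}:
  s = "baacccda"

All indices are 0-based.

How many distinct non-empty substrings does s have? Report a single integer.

31

sorted suffixes:
  #0 SA[0]=7  'a'
  #1 SA[1]=1  'aacccda'
  #2 SA[2]=2  'acccda'
  #3 SA[3]=0  'baacccda'
  #4 SA[4]=3  'cccda'
  #5 SA[5]=4  'ccda'
  #6 SA[6]=5  'cda'
  #7 SA[7]=6  'da'

SA = [7, 1, 2, 0, 3, 4, 5, 6]
[i] adj suffixes → lcp
  [1] 7/1 → 1 ('a')
  [2] 1/2 → 1 ('a')
  [3] 2/0 → 0 ('')
  [4] 0/3 → 0 ('')
  [5] 3/4 → 2 ('cc')
  [6] 4/5 → 1 ('c')
  [7] 5/6 → 0 ('')

n(n+1)/2 = 8·9/2 = 36
Σ LCP = 0 + 1 + 1 + 0 + 0 + 2 + 1 + 0 = 5
distinct = 36 − 5 = 31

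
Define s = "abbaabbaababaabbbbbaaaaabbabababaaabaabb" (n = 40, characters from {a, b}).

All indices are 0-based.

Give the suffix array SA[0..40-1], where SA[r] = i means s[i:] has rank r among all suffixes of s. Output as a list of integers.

[19, 20, 32, 21, 33, 7, 36, 3, 22, 12, 30, 34, 10, 28, 8, 26, 37, 4, 0, 23, 13, 39, 18, 31, 6, 35, 2, 11, 29, 9, 27, 25, 38, 17, 5, 1, 24, 16, 15, 14]

rank→(start, suffix):
  0 → (19, 'aaaaabbabababaaabaabb')
  1 → (20, 'aaaabbabababaaabaabb')
  2 → (32, 'aaabaabb')
  3 → (21, 'aaabbabababaaabaabb')
  4 → (33, 'aabaabb')
  5 → (7, 'aababaabbbbbaaaaabbabababaaabaabb')
  6 → (36, 'aabb')
  7 → (3, 'aabbaababaabbbbbaaaaabbabababaaabaabb')
  8 → (22, 'aabbabababaaabaabb')
  9 → (12, 'aabbbbbaaaaabbabababaaabaabb')
  10 → (30, 'abaaabaabb')
  11 → (34, 'abaabb')
  12 → (10, 'abaabbbbbaaaaabbabababaaabaabb')
  13 → (28, 'ababaaabaabb')
  14 → (8, 'ababaabbbbbaaaaabbabababaaabaabb')
  15 → (26, 'abababaaabaabb')
  16 → (37, 'abb')
  17 → (4, 'abbaababaabbbbbaaaaabbabababaaabaabb')
  18 → (0, 'abbaabbaababaabbbbbaaaaabbabababaaabaabb')
  19 → (23, 'abbabababaaabaabb')
  20 → (13, 'abbbbbaaaaabbabababaaabaabb')
  21 → (39, 'b')
  22 → (18, 'baaaaabbabababaaabaabb')
  23 → (31, 'baaabaabb')
  24 → (6, 'baababaabbbbbaaaaabbabababaaabaabb')
  25 → (35, 'baabb')
  26 → (2, 'baabbaababaabbbbbaaaaabbabababaaabaabb')
  27 → (11, 'baabbbbbaaaaabbabababaaabaabb')
  28 → (29, 'babaaabaabb')
  29 → (9, 'babaabbbbbaaaaabbabababaaabaabb')
  30 → (27, 'bababaaabaabb')
  31 → (25, 'babababaaabaabb')
  32 → (38, 'bb')
  33 → (17, 'bbaaaaabbabababaaabaabb')
  34 → (5, 'bbaababaabbbbbaaaaabbabababaaabaabb')
  35 → (1, 'bbaabbaababaabbbbbaaaaabbabababaaabaabb')
  36 → (24, 'bbabababaaabaabb')
  37 → (16, 'bbbaaaaabbabababaaabaabb')
  38 → (15, 'bbbbaaaaabbabababaaabaabb')
  39 → (14, 'bbbbbaaaaabbabababaaabaabb')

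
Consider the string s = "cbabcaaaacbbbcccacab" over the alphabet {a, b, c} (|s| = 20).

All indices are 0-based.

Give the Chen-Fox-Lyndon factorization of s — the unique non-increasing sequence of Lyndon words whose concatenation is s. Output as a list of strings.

emit factor 1: 'c' (i=0, period=1)
emit factor 2: 'b' (i=1, period=1)
emit factor 3: 'abc' (i=2, period=3)
emit factor 4: 'aaaacbbbcccacab' (i=5, period=15)

["c", "b", "abc", "aaaacbbbcccacab"]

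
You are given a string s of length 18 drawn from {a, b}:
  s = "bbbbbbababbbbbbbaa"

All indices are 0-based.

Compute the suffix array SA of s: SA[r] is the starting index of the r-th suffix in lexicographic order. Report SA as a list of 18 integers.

sorted suffixes:
  #0 SA[0]=17  'a'
  #1 SA[1]=16  'aa'
  #2 SA[2]=6  'ababbbbbbbaa'
  #3 SA[3]=8  'abbbbbbbaa'
  #4 SA[4]=15  'baa'
  #5 SA[5]=5  'bababbbbbbbaa'
  #6 SA[6]=7  'babbbbbbbaa'
  #7 SA[7]=14  'bbaa'
  #8 SA[8]=4  'bbababbbbbbbaa'
  #9 SA[9]=13  'bbbaa'
  #10 SA[10]=3  'bbbababbbbbbbaa'
  #11 SA[11]=12  'bbbbaa'
  #12 SA[12]=2  'bbbbababbbbbbbaa'
  #13 SA[13]=11  'bbbbbaa'
  #14 SA[14]=1  'bbbbbababbbbbbbaa'
  #15 SA[15]=10  'bbbbbbaa'
  #16 SA[16]=0  'bbbbbbababbbbbbbaa'
  #17 SA[17]=9  'bbbbbbbaa'

[17, 16, 6, 8, 15, 5, 7, 14, 4, 13, 3, 12, 2, 11, 1, 10, 0, 9]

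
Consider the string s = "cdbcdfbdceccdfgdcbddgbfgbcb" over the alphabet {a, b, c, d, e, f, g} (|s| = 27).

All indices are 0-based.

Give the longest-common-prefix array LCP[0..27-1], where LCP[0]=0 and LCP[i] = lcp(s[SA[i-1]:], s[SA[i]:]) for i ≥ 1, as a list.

[0, 1, 2, 1, 2, 1, 0, 2, 1, 1, 2, 3, 1, 0, 1, 2, 1, 1, 2, 1, 0, 0, 1, 2, 0, 2, 1]

rank | idx | suffix
   0 |  26 | b
   1 |  24 | bcb
   2 |   2 | bcdfbdceccdfgdcbddgbfgbcb
   3 |   6 | bdceccdfgdcbddgbfgbcb
   4 |  17 | bddgbfgbcb
   5 |  21 | bfgbcb
   6 |  25 | cb
   7 |  16 | cbddgbfgbcb
   8 |  10 | ccdfgdcbddgbfgbcb
   9 |   0 | cdbcdfbdceccdfgdcbddgbfgbcb
  10 |   3 | cdfbdceccdfgdcbddgbfgbcb
  11 |  11 | cdfgdcbddgbfgbcb
  12 |   8 | ceccdfgdcbddgbfgbcb
  13 |   1 | dbcdfbdceccdfgdcbddgbfgbcb
  14 |  15 | dcbddgbfgbcb
  15 |   7 | dceccdfgdcbddgbfgbcb
  16 |  18 | ddgbfgbcb
  17 |   4 | dfbdceccdfgdcbddgbfgbcb
  18 |  12 | dfgdcbddgbfgbcb
  19 |  19 | dgbfgbcb
  20 |   9 | eccdfgdcbddgbfgbcb
  21 |   5 | fbdceccdfgdcbddgbfgbcb
  22 |  22 | fgbcb
  23 |  13 | fgdcbddgbfgbcb
  24 |  23 | gbcb
  25 |  20 | gbfgbcb
  26 |  14 | gdcbddgbfgbcb

SA = [26, 24, 2, 6, 17, 21, 25, 16, 10, 0, 3, 11, 8, 1, 15, 7, 18, 4, 12, 19, 9, 5, 22, 13, 23, 20, 14]
rank  pair      lcp
   1  s[26:],s[24:]  1  'b'
   2  s[24:],s[2:]  2  'bc'
   3  s[2:],s[6:]  1  'b'
   4  s[6:],s[17:]  2  'bd'
   5  s[17:],s[21:]  1  'b'
   6  s[21:],s[25:]  0  ''
   7  s[25:],s[16:]  2  'cb'
   8  s[16:],s[10:]  1  'c'
   9  s[10:],s[0:]  1  'c'
  10  s[0:],s[3:]  2  'cd'
  11  s[3:],s[11:]  3  'cdf'
  12  s[11:],s[8:]  1  'c'
  13  s[8:],s[1:]  0  ''
  14  s[1:],s[15:]  1  'd'
  15  s[15:],s[7:]  2  'dc'
  16  s[7:],s[18:]  1  'd'
  17  s[18:],s[4:]  1  'd'
  18  s[4:],s[12:]  2  'df'
  19  s[12:],s[19:]  1  'd'
  20  s[19:],s[9:]  0  ''
  21  s[9:],s[5:]  0  ''
  22  s[5:],s[22:]  1  'f'
  23  s[22:],s[13:]  2  'fg'
  24  s[13:],s[23:]  0  ''
  25  s[23:],s[20:]  2  'gb'
  26  s[20:],s[14:]  1  'g'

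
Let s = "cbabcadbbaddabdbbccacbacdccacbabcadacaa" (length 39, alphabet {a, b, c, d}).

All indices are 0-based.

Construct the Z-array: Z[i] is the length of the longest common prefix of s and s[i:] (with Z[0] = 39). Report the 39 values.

[39, 0, 0, 0, 1, 0, 0, 0, 0, 0, 0, 0, 0, 0, 0, 0, 0, 1, 1, 0, 3, 0, 0, 1, 0, 1, 1, 0, 7, 0, 0, 0, 1, 0, 0, 0, 1, 0, 0]

Z[0]=39
i=1: fresh scan; Z[1]=0
i=2: fresh scan; Z[2]=0
i=3: fresh scan; Z[3]=0
i=4: fresh scan; Z[4]=1 scan→box=[4,5)
i=5: fresh scan; Z[5]=0
i=6: fresh scan; Z[6]=0
i=7: fresh scan; Z[7]=0
i=8: fresh scan; Z[8]=0
i=9: fresh scan; Z[9]=0
i=10: fresh scan; Z[10]=0
i=11: fresh scan; Z[11]=0
i=12: fresh scan; Z[12]=0
i=13: fresh scan; Z[13]=0
i=14: fresh scan; Z[14]=0
i=15: fresh scan; Z[15]=0
i=16: fresh scan; Z[16]=0
i=17: fresh scan; Z[17]=1 scan→box=[17,18)
i=18: fresh scan; Z[18]=1 scan→box=[18,19)
i=19: fresh scan; Z[19]=0
i=20: fresh scan; Z[20]=3 scan→box=[20,23)
i=21: min(r-i=2, Z[1]=0)=0; Z[21]=0
i=22: min(r-i=1, Z[2]=0)=0; Z[22]=0
i=23: fresh scan; Z[23]=1 scan→box=[23,24)
i=24: fresh scan; Z[24]=0
i=25: fresh scan; Z[25]=1 scan→box=[25,26)
i=26: fresh scan; Z[26]=1 scan→box=[26,27)
i=27: fresh scan; Z[27]=0
i=28: fresh scan; Z[28]=7 scan→box=[28,35)
i=29: min(r-i=6, Z[1]=0)=0; Z[29]=0
i=30: min(r-i=5, Z[2]=0)=0; Z[30]=0
i=31: min(r-i=4, Z[3]=0)=0; Z[31]=0
i=32: min(r-i=3, Z[4]=1)=1; Z[32]=1
i=33: min(r-i=2, Z[5]=0)=0; Z[33]=0
i=34: min(r-i=1, Z[6]=0)=0; Z[34]=0
i=35: fresh scan; Z[35]=0
i=36: fresh scan; Z[36]=1 scan→box=[36,37)
i=37: fresh scan; Z[37]=0
i=38: fresh scan; Z[38]=0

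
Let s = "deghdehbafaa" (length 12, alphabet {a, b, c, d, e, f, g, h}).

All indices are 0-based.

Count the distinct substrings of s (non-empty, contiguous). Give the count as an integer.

72

rank→(start, suffix):
  0 → (11, 'a')
  1 → (10, 'aa')
  2 → (8, 'afaa')
  3 → (7, 'bafaa')
  4 → (0, 'deghdehbafaa')
  5 → (4, 'dehbafaa')
  6 → (1, 'eghdehbafaa')
  7 → (5, 'ehbafaa')
  8 → (9, 'faa')
  9 → (2, 'ghdehbafaa')
  10 → (6, 'hbafaa')
  11 → (3, 'hdehbafaa')

SA = [11, 10, 8, 7, 0, 4, 1, 5, 9, 2, 6, 3]
i: (SA[i-1],SA[i]) lcp shared
  1: (11,10) 1 'a'
  2: (10,8) 1 'a'
  3: (8,7) 0 ''
  4: (7,0) 0 ''
  5: (0,4) 2 'de'
  6: (4,1) 0 ''
  7: (1,5) 1 'e'
  8: (5,9) 0 ''
  9: (9,2) 0 ''
  10: (2,6) 0 ''
  11: (6,3) 1 'h'

n(n+1)/2 = 12·13/2 = 78
Σ LCP = 0 + 1 + 1 + 0 + 0 + 2 + 0 + 1 + 0 + 0 + 0 + 1 = 6
distinct = 78 − 6 = 72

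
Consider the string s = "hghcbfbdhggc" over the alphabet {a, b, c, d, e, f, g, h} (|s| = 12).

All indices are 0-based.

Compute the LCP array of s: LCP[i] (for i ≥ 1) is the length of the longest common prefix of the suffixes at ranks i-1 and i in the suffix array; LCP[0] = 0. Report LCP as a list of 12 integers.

rank→(start, suffix):
  0 → (6, 'bdhggc')
  1 → (4, 'bfbdhggc')
  2 → (11, 'c')
  3 → (3, 'cbfbdhggc')
  4 → (7, 'dhggc')
  5 → (5, 'fbdhggc')
  6 → (10, 'gc')
  7 → (9, 'ggc')
  8 → (1, 'ghcbfbdhggc')
  9 → (2, 'hcbfbdhggc')
  10 → (8, 'hggc')
  11 → (0, 'hghcbfbdhggc')

SA = [6, 4, 11, 3, 7, 5, 10, 9, 1, 2, 8, 0]
i: (SA[i-1],SA[i]) lcp shared
  1: (6,4) 1 'b'
  2: (4,11) 0 ''
  3: (11,3) 1 'c'
  4: (3,7) 0 ''
  5: (7,5) 0 ''
  6: (5,10) 0 ''
  7: (10,9) 1 'g'
  8: (9,1) 1 'g'
  9: (1,2) 0 ''
  10: (2,8) 1 'h'
  11: (8,0) 2 'hg'

[0, 1, 0, 1, 0, 0, 0, 1, 1, 0, 1, 2]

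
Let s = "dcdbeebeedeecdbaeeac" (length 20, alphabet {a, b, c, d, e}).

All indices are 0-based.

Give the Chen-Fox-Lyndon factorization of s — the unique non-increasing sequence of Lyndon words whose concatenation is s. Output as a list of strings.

["d", "cd", "beebeedeecd", "b", "aee", "ac"]

emit factor 1: 'd' (i=0, period=1)
emit factor 2: 'cd' (i=1, period=2)
emit factor 3: 'beebeedeecd' (i=3, period=11)
emit factor 4: 'b' (i=14, period=1)
emit factor 5: 'aee' (i=15, period=3)
emit factor 6: 'ac' (i=18, period=2)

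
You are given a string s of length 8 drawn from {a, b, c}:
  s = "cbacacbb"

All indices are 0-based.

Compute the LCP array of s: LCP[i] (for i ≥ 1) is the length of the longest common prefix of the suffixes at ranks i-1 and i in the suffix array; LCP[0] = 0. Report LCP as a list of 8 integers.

sorted suffixes:
  #0 SA[0]=2  'acacbb'
  #1 SA[1]=4  'acbb'
  #2 SA[2]=7  'b'
  #3 SA[3]=1  'bacacbb'
  #4 SA[4]=6  'bb'
  #5 SA[5]=3  'cacbb'
  #6 SA[6]=0  'cbacacbb'
  #7 SA[7]=5  'cbb'

SA = [2, 4, 7, 1, 6, 3, 0, 5]
rank  pair      lcp
   1  s[2:],s[4:]  2  'ac'
   2  s[4:],s[7:]  0  ''
   3  s[7:],s[1:]  1  'b'
   4  s[1:],s[6:]  1  'b'
   5  s[6:],s[3:]  0  ''
   6  s[3:],s[0:]  1  'c'
   7  s[0:],s[5:]  2  'cb'

[0, 2, 0, 1, 1, 0, 1, 2]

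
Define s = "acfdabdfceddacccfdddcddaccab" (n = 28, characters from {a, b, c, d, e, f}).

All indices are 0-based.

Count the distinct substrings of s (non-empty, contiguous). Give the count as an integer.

sorted suffixes:
  #0 SA[0]=26  'ab'
  #1 SA[1]=4  'abdfceddacccfdddcddaccab'
  #2 SA[2]=23  'accab'
  #3 SA[3]=12  'acccfdddcddaccab'
  #4 SA[4]=0  'acfdabdfceddacccfdddcddaccab'
  #5 SA[5]=27  'b'
  #6 SA[6]=5  'bdfceddacccfdddcddaccab'
  #7 SA[7]=25  'cab'
  #8 SA[8]=24  'ccab'
  #9 SA[9]=13  'cccfdddcddaccab'
  #10 SA[10]=14  'ccfdddcddaccab'
  #11 SA[11]=20  'cddaccab'
  #12 SA[12]=8  'ceddacccfdddcddaccab'
  #13 SA[13]=1  'cfdabdfceddacccfdddcddaccab'
  #14 SA[14]=15  'cfdddcddaccab'
  #15 SA[15]=3  'dabdfceddacccfdddcddaccab'
  #16 SA[16]=22  'daccab'
  #17 SA[17]=11  'dacccfdddcddaccab'
  #18 SA[18]=19  'dcddaccab'
  #19 SA[19]=21  'ddaccab'
  #20 SA[20]=10  'ddacccfdddcddaccab'
  #21 SA[21]=18  'ddcddaccab'
  #22 SA[22]=17  'dddcddaccab'
  #23 SA[23]=6  'dfceddacccfdddcddaccab'
  #24 SA[24]=9  'eddacccfdddcddaccab'
  #25 SA[25]=7  'fceddacccfdddcddaccab'
  #26 SA[26]=2  'fdabdfceddacccfdddcddaccab'
  #27 SA[27]=16  'fdddcddaccab'

SA = [26, 4, 23, 12, 0, 27, 5, 25, 24, 13, 14, 20, 8, 1, 15, 3, 22, 11, 19, 21, 10, 18, 17, 6, 9, 7, 2, 16]
rank  pair      lcp
   1  s[26:],s[4:]  2  'ab'
   2  s[4:],s[23:]  1  'a'
   3  s[23:],s[12:]  3  'acc'
   4  s[12:],s[0:]  2  'ac'
   5  s[0:],s[27:]  0  ''
   6  s[27:],s[5:]  1  'b'
   7  s[5:],s[25:]  0  ''
   8  s[25:],s[24:]  1  'c'
   9  s[24:],s[13:]  2  'cc'
  10  s[13:],s[14:]  2  'cc'
  11  s[14:],s[20:]  1  'c'
  12  s[20:],s[8:]  1  'c'
  13  s[8:],s[1:]  1  'c'
  14  s[1:],s[15:]  3  'cfd'
  15  s[15:],s[3:]  0  ''
  16  s[3:],s[22:]  2  'da'
  17  s[22:],s[11:]  4  'dacc'
  18  s[11:],s[19:]  1  'd'
  19  s[19:],s[21:]  1  'd'
  20  s[21:],s[10:]  5  'ddacc'
  21  s[10:],s[18:]  2  'dd'
  22  s[18:],s[17:]  2  'dd'
  23  s[17:],s[6:]  1  'd'
  24  s[6:],s[9:]  0  ''
  25  s[9:],s[7:]  0  ''
  26  s[7:],s[2:]  1  'f'
  27  s[2:],s[16:]  2  'fd'

n(n+1)/2 = 28·29/2 = 406
Σ LCP = 0 + 2 + 1 + 3 + 2 + 0 + 1 + 0 + 1 + 2 + 2 + 1 + 1 + 1 + 3 + 0 + 2 + 4 + 1 + 1 + 5 + 2 + 2 + 1 + 0 + 0 + 1 + 2 = 41
distinct = 406 − 41 = 365

365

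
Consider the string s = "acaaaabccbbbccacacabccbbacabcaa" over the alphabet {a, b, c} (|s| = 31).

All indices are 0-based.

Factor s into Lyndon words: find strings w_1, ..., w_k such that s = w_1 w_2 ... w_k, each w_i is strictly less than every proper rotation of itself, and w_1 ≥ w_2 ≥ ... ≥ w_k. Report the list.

["ac", "aaaabccbbbccacacabccbbacabc", "a", "a"]

emit factor 1: 'ac' (i=0, period=2)
emit factor 2: 'aaaabccbbbccacacabccbbacabc' (i=2, period=27)
emit factor 3: 'a' (i=29, period=1)
emit factor 4: 'a' (i=30, period=1)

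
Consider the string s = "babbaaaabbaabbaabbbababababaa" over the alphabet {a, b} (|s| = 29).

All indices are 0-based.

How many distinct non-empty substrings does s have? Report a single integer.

rank→(start, suffix):
  0 → (28, 'a')
  1 → (27, 'aa')
  2 → (4, 'aaaabbaabbaabbbababababaa')
  3 → (5, 'aaabbaabbaabbbababababaa')
  4 → (6, 'aabbaabbaabbbababababaa')
  5 → (10, 'aabbaabbbababababaa')
  6 → (14, 'aabbbababababaa')
  7 → (25, 'abaa')
  8 → (23, 'ababaa')
  9 → (21, 'abababaa')
  10 → (19, 'ababababaa')
  11 → (1, 'abbaaaabbaabbaabbbababababaa')
  12 → (7, 'abbaabbaabbbababababaa')
  13 → (11, 'abbaabbbababababaa')
  14 → (15, 'abbbababababaa')
  15 → (26, 'baa')
  16 → (3, 'baaaabbaabbaabbbababababaa')
  17 → (9, 'baabbaabbbababababaa')
  18 → (13, 'baabbbababababaa')
  19 → (24, 'babaa')
  20 → (22, 'bababaa')
  21 → (20, 'babababaa')
  22 → (18, 'bababababaa')
  23 → (0, 'babbaaaabbaabbaabbbababababaa')
  24 → (2, 'bbaaaabbaabbaabbbababababaa')
  25 → (8, 'bbaabbaabbbababababaa')
  26 → (12, 'bbaabbbababababaa')
  27 → (17, 'bbababababaa')
  28 → (16, 'bbbababababaa')

SA = [28, 27, 4, 5, 6, 10, 14, 25, 23, 21, 19, 1, 7, 11, 15, 26, 3, 9, 13, 24, 22, 20, 18, 0, 2, 8, 12, 17, 16]
rank  pair      lcp
   1  s[28:],s[27:]  1  'a'
   2  s[27:],s[4:]  2  'aa'
   3  s[4:],s[5:]  3  'aaa'
   4  s[5:],s[6:]  2  'aa'
   5  s[6:],s[10:]  8  'aabbaabb'
   6  s[10:],s[14:]  4  'aabb'
   7  s[14:],s[25:]  1  'a'
   8  s[25:],s[23:]  3  'aba'
   9  s[23:],s[21:]  5  'ababa'
  10  s[21:],s[19:]  7  'abababa'
  11  s[19:],s[1:]  2  'ab'
  12  s[1:],s[7:]  5  'abbaa'
  13  s[7:],s[11:]  7  'abbaabb'
  14  s[11:],s[15:]  3  'abb'
  15  s[15:],s[26:]  0  ''
  16  s[26:],s[3:]  3  'baa'
  17  s[3:],s[9:]  3  'baa'
  18  s[9:],s[13:]  5  'baabb'
  19  s[13:],s[24:]  2  'ba'
  20  s[24:],s[22:]  4  'baba'
  21  s[22:],s[20:]  6  'bababa'
  22  s[20:],s[18:]  8  'babababa'
  23  s[18:],s[0:]  3  'bab'
  24  s[0:],s[2:]  1  'b'
  25  s[2:],s[8:]  4  'bbaa'
  26  s[8:],s[12:]  6  'bbaabb'
  27  s[12:],s[17:]  3  'bba'
  28  s[17:],s[16:]  2  'bb'

n(n+1)/2 = 29·30/2 = 435
Σ LCP = 0 + 1 + 2 + 3 + 2 + 8 + 4 + 1 + 3 + 5 + 7 + 2 + 5 + 7 + 3 + 0 + 3 + 3 + 5 + 2 + 4 + 6 + 8 + 3 + 1 + 4 + 6 + 3 + 2 = 103
distinct = 435 − 103 = 332

332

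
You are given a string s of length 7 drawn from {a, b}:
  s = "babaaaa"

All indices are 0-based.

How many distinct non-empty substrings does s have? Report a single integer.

19

sorted suffixes:
  #0 SA[0]=6  'a'
  #1 SA[1]=5  'aa'
  #2 SA[2]=4  'aaa'
  #3 SA[3]=3  'aaaa'
  #4 SA[4]=1  'abaaaa'
  #5 SA[5]=2  'baaaa'
  #6 SA[6]=0  'babaaaa'

SA = [6, 5, 4, 3, 1, 2, 0]
rank  pair      lcp
   1  s[6:],s[5:]  1  'a'
   2  s[5:],s[4:]  2  'aa'
   3  s[4:],s[3:]  3  'aaa'
   4  s[3:],s[1:]  1  'a'
   5  s[1:],s[2:]  0  ''
   6  s[2:],s[0:]  2  'ba'

n(n+1)/2 = 7·8/2 = 28
Σ LCP = 0 + 1 + 2 + 3 + 1 + 0 + 2 = 9
distinct = 28 − 9 = 19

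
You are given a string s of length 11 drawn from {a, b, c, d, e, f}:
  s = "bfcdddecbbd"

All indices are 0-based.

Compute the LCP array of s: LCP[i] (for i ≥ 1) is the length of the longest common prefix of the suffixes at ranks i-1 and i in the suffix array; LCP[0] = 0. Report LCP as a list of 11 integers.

sorted suffixes:
  #0 SA[0]=8  'bbd'
  #1 SA[1]=9  'bd'
  #2 SA[2]=0  'bfcdddecbbd'
  #3 SA[3]=7  'cbbd'
  #4 SA[4]=2  'cdddecbbd'
  #5 SA[5]=10  'd'
  #6 SA[6]=3  'dddecbbd'
  #7 SA[7]=4  'ddecbbd'
  #8 SA[8]=5  'decbbd'
  #9 SA[9]=6  'ecbbd'
  #10 SA[10]=1  'fcdddecbbd'

SA = [8, 9, 0, 7, 2, 10, 3, 4, 5, 6, 1]
[i] adj suffixes → lcp
  [1] 8/9 → 1 ('b')
  [2] 9/0 → 1 ('b')
  [3] 0/7 → 0 ('')
  [4] 7/2 → 1 ('c')
  [5] 2/10 → 0 ('')
  [6] 10/3 → 1 ('d')
  [7] 3/4 → 2 ('dd')
  [8] 4/5 → 1 ('d')
  [9] 5/6 → 0 ('')
  [10] 6/1 → 0 ('')

[0, 1, 1, 0, 1, 0, 1, 2, 1, 0, 0]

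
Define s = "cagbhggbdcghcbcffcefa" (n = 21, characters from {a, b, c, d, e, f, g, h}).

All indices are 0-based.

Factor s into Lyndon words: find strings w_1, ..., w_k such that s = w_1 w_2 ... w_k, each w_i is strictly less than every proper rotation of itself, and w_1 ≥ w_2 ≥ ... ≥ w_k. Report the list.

emit factor 1: 'c' (i=0, period=1)
emit factor 2: 'agbhggbdcghcbcffcef' (i=1, period=19)
emit factor 3: 'a' (i=20, period=1)

["c", "agbhggbdcghcbcffcef", "a"]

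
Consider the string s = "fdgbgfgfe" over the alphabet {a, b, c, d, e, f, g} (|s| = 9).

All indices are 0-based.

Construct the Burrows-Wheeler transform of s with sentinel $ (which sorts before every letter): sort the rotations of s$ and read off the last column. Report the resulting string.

egff$ggdfb

rank  rotation    last
    0  $fdgbgfgfe  e
    1  bgfgfe$fdg  g
    2  dgbgfgfe$f  f
    3  e$fdgbgfgf  f
    4  fdgbgfgfe$  $
    5  fe$fdgbgfg  g
    6  fgfe$fdgbg  g
    7  gbgfgfe$fd  d
    8  gfe$fdgbgf  f
    9  gfgfe$fdgb  b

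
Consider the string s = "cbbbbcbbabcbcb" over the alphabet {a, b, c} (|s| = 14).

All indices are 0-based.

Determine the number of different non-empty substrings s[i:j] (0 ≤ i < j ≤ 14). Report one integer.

82

rank→(start, suffix):
  0 → (8, 'abcbcb')
  1 → (13, 'b')
  2 → (7, 'babcbcb')
  3 → (6, 'bbabcbcb')
  4 → (1, 'bbbbcbbabcbcb')
  5 → (2, 'bbbcbbabcbcb')
  6 → (3, 'bbcbbabcbcb')
  7 → (11, 'bcb')
  8 → (4, 'bcbbabcbcb')
  9 → (9, 'bcbcb')
  10 → (12, 'cb')
  11 → (5, 'cbbabcbcb')
  12 → (0, 'cbbbbcbbabcbcb')
  13 → (10, 'cbcb')

SA = [8, 13, 7, 6, 1, 2, 3, 11, 4, 9, 12, 5, 0, 10]
rank  pair      lcp
   1  s[8:],s[13:]  0  ''
   2  s[13:],s[7:]  1  'b'
   3  s[7:],s[6:]  1  'b'
   4  s[6:],s[1:]  2  'bb'
   5  s[1:],s[2:]  3  'bbb'
   6  s[2:],s[3:]  2  'bb'
   7  s[3:],s[11:]  1  'b'
   8  s[11:],s[4:]  3  'bcb'
   9  s[4:],s[9:]  3  'bcb'
  10  s[9:],s[12:]  0  ''
  11  s[12:],s[5:]  2  'cb'
  12  s[5:],s[0:]  3  'cbb'
  13  s[0:],s[10:]  2  'cb'

n(n+1)/2 = 14·15/2 = 105
Σ LCP = 0 + 0 + 1 + 1 + 2 + 3 + 2 + 1 + 3 + 3 + 0 + 2 + 3 + 2 = 23
distinct = 105 − 23 = 82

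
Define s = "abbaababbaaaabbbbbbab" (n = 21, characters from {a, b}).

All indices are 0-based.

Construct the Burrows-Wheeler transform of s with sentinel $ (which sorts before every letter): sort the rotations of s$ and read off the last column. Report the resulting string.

rank  rotation                last
    0  $abbaababbaaaabbbbbbab  b
    1  aaaabbbbbbab$abbaababb  b
    2  aaabbbbbbab$abbaababba  a
    3  aababbaaaabbbbbbab$abb  b
    4  aabbbbbbab$abbaababbaa  a
    5  ab$abbaababbaaaabbbbbb  b
    6  ababbaaaabbbbbbab$abba  a
    7  abbaaaabbbbbbab$abbaab  b
    8  abbaababbaaaabbbbbbab$  $
    9  abbbbbbab$abbaababbaaa  a
   10  b$abbaababbaaaabbbbbba  a
   11  baaaabbbbbbab$abbaabab  b
   12  baababbaaaabbbbbbab$ab  b
   13  bab$abbaababbaaaabbbbb  b
   14  babbaaaabbbbbbab$abbaa  a
   15  bbaaaabbbbbbab$abbaaba  a
   16  bbaababbaaaabbbbbbab$a  a
   17  bbab$abbaababbaaaabbbb  b
   18  bbbab$abbaababbaaaabbb  b
   19  bbbbab$abbaababbaaaabb  b
   20  bbbbbab$abbaababbaaaab  b
   21  bbbbbbab$abbaababbaaaa  a

bbababab$aabbbaaabbbba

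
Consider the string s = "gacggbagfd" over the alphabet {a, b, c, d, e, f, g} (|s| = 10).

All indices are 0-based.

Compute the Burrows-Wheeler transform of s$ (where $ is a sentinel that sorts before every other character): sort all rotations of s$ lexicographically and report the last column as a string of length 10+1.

dgbgafg$gac

rank  rotation     last
    0  $gacggbagfd  d
    1  acggbagfd$g  g
    2  agfd$gacggb  b
    3  bagfd$gacgg  g
    4  cggbagfd$ga  a
    5  d$gacggbagf  f
    6  fd$gacggbag  g
    7  gacggbagfd$  $
    8  gbagfd$gacg  g
    9  gfd$gacggba  a
   10  ggbagfd$gac  c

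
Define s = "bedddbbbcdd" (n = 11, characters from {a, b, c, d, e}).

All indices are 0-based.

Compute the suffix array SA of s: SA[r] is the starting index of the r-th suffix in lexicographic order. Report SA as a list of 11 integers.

sorted suffixes:
  #0 SA[0]=5  'bbbcdd'
  #1 SA[1]=6  'bbcdd'
  #2 SA[2]=7  'bcdd'
  #3 SA[3]=0  'bedddbbbcdd'
  #4 SA[4]=8  'cdd'
  #5 SA[5]=10  'd'
  #6 SA[6]=4  'dbbbcdd'
  #7 SA[7]=9  'dd'
  #8 SA[8]=3  'ddbbbcdd'
  #9 SA[9]=2  'dddbbbcdd'
  #10 SA[10]=1  'edddbbbcdd'

[5, 6, 7, 0, 8, 10, 4, 9, 3, 2, 1]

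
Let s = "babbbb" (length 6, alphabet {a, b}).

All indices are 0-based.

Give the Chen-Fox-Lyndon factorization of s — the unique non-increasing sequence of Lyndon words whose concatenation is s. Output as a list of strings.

emit factor 1: 'b' (i=0, period=1)
emit factor 2: 'abbbb' (i=1, period=5)

["b", "abbbb"]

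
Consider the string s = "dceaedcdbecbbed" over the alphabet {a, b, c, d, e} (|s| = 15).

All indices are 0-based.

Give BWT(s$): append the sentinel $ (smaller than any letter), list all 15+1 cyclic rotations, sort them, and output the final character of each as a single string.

rank  rotation          last
    0  $dceaedcdbecbbed  d
    1  aedcdbecbbed$dce  e
    2  bbed$dceaedcdbec  c
    3  becbbed$dceaedcd  d
    4  bed$dceaedcdbecb  b
    5  cbbed$dceaedcdbe  e
    6  cdbecbbed$dceaed  d
    7  ceaedcdbecbbed$d  d
    8  d$dceaedcdbecbbe  e
    9  dbecbbed$dceaedc  c
   10  dcdbecbbed$dceae  e
   11  dceaedcdbecbbed$  $
   12  eaedcdbecbbed$dc  c
   13  ecbbed$dceaedcdb  b
   14  ed$dceaedcdbecbb  b
   15  edcdbecbbed$dcea  a

decdbeddece$cbba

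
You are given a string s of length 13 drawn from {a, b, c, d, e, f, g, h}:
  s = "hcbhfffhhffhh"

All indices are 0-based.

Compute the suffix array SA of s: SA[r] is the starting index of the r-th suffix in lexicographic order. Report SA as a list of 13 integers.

sorted suffixes:
  #0 SA[0]=2  'bhfffhhffhh'
  #1 SA[1]=1  'cbhfffhhffhh'
  #2 SA[2]=4  'fffhhffhh'
  #3 SA[3]=9  'ffhh'
  #4 SA[4]=5  'ffhhffhh'
  #5 SA[5]=10  'fhh'
  #6 SA[6]=6  'fhhffhh'
  #7 SA[7]=12  'h'
  #8 SA[8]=0  'hcbhfffhhffhh'
  #9 SA[9]=3  'hfffhhffhh'
  #10 SA[10]=8  'hffhh'
  #11 SA[11]=11  'hh'
  #12 SA[12]=7  'hhffhh'

[2, 1, 4, 9, 5, 10, 6, 12, 0, 3, 8, 11, 7]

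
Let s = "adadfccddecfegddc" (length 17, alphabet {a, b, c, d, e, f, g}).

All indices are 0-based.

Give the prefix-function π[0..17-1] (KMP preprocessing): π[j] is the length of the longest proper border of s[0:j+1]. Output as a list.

[0, 0, 1, 2, 0, 0, 0, 0, 0, 0, 0, 0, 0, 0, 0, 0, 0]

π[0] = 0
j=1 s[j]='d': π[1]=0 (border '')
j=2 s[j]='a': π[2]=1 (border 'a')
j=3 s[j]='d': π[3]=2 (border 'ad')
j=4 s[j]='f': k: 2→0; π[4]=0 (border '')
j=5 s[j]='c': π[5]=0 (border '')
j=6 s[j]='c': π[6]=0 (border '')
j=7 s[j]='d': π[7]=0 (border '')
j=8 s[j]='d': π[8]=0 (border '')
j=9 s[j]='e': π[9]=0 (border '')
j=10 s[j]='c': π[10]=0 (border '')
j=11 s[j]='f': π[11]=0 (border '')
j=12 s[j]='e': π[12]=0 (border '')
j=13 s[j]='g': π[13]=0 (border '')
j=14 s[j]='d': π[14]=0 (border '')
j=15 s[j]='d': π[15]=0 (border '')
j=16 s[j]='c': π[16]=0 (border '')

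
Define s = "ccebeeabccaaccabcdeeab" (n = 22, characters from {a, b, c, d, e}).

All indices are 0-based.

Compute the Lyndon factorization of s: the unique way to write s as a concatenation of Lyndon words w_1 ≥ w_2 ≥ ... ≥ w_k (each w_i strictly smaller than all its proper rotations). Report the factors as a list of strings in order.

emit factor 1: 'cce' (i=0, period=3)
emit factor 2: 'bee' (i=3, period=3)
emit factor 3: 'abcc' (i=6, period=4)
emit factor 4: 'aaccabcdeeab' (i=10, period=12)

["cce", "bee", "abcc", "aaccabcdeeab"]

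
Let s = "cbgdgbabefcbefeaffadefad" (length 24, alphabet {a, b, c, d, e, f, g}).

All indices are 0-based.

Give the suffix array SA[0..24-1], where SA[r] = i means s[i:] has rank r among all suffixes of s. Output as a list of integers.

[6, 22, 18, 15, 5, 7, 11, 1, 10, 0, 23, 19, 3, 14, 20, 8, 12, 21, 17, 9, 13, 16, 4, 2]

rank→(start, suffix):
  0 → (6, 'abefcbefeaffadefad')
  1 → (22, 'ad')
  2 → (18, 'adefad')
  3 → (15, 'affadefad')
  4 → (5, 'babefcbefeaffadefad')
  5 → (7, 'befcbefeaffadefad')
  6 → (11, 'befeaffadefad')
  7 → (1, 'bgdgbabefcbefeaffadefad')
  8 → (10, 'cbefeaffadefad')
  9 → (0, 'cbgdgbabefcbefeaffadefad')
  10 → (23, 'd')
  11 → (19, 'defad')
  12 → (3, 'dgbabefcbefeaffadefad')
  13 → (14, 'eaffadefad')
  14 → (20, 'efad')
  15 → (8, 'efcbefeaffadefad')
  16 → (12, 'efeaffadefad')
  17 → (21, 'fad')
  18 → (17, 'fadefad')
  19 → (9, 'fcbefeaffadefad')
  20 → (13, 'feaffadefad')
  21 → (16, 'ffadefad')
  22 → (4, 'gbabefcbefeaffadefad')
  23 → (2, 'gdgbabefcbefeaffadefad')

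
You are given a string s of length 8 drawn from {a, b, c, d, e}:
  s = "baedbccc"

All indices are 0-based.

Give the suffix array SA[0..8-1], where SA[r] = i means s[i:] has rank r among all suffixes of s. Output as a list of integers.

[1, 0, 4, 7, 6, 5, 3, 2]

rank | idx | suffix
   0 |   1 | aedbccc
   1 |   0 | baedbccc
   2 |   4 | bccc
   3 |   7 | c
   4 |   6 | cc
   5 |   5 | ccc
   6 |   3 | dbccc
   7 |   2 | edbccc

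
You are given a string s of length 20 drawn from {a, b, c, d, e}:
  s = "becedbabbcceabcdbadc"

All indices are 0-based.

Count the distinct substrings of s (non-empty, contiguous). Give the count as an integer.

189

sorted suffixes:
  #0 SA[0]=6  'abbcceabcdbadc'
  #1 SA[1]=12  'abcdbadc'
  #2 SA[2]=17  'adc'
  #3 SA[3]=5  'babbcceabcdbadc'
  #4 SA[4]=16  'badc'
  #5 SA[5]=7  'bbcceabcdbadc'
  #6 SA[6]=8  'bcceabcdbadc'
  #7 SA[7]=13  'bcdbadc'
  #8 SA[8]=0  'becedbabbcceabcdbadc'
  #9 SA[9]=19  'c'
  #10 SA[10]=9  'cceabcdbadc'
  #11 SA[11]=14  'cdbadc'
  #12 SA[12]=10  'ceabcdbadc'
  #13 SA[13]=2  'cedbabbcceabcdbadc'
  #14 SA[14]=4  'dbabbcceabcdbadc'
  #15 SA[15]=15  'dbadc'
  #16 SA[16]=18  'dc'
  #17 SA[17]=11  'eabcdbadc'
  #18 SA[18]=1  'ecedbabbcceabcdbadc'
  #19 SA[19]=3  'edbabbcceabcdbadc'

SA = [6, 12, 17, 5, 16, 7, 8, 13, 0, 19, 9, 14, 10, 2, 4, 15, 18, 11, 1, 3]
[i] adj suffixes → lcp
  [1] 6/12 → 2 ('ab')
  [2] 12/17 → 1 ('a')
  [3] 17/5 → 0 ('')
  [4] 5/16 → 2 ('ba')
  [5] 16/7 → 1 ('b')
  [6] 7/8 → 1 ('b')
  [7] 8/13 → 2 ('bc')
  [8] 13/0 → 1 ('b')
  [9] 0/19 → 0 ('')
  [10] 19/9 → 1 ('c')
  [11] 9/14 → 1 ('c')
  [12] 14/10 → 1 ('c')
  [13] 10/2 → 2 ('ce')
  [14] 2/4 → 0 ('')
  [15] 4/15 → 3 ('dba')
  [16] 15/18 → 1 ('d')
  [17] 18/11 → 0 ('')
  [18] 11/1 → 1 ('e')
  [19] 1/3 → 1 ('e')

n(n+1)/2 = 20·21/2 = 210
Σ LCP = 0 + 2 + 1 + 0 + 2 + 1 + 1 + 2 + 1 + 0 + 1 + 1 + 1 + 2 + 0 + 3 + 1 + 0 + 1 + 1 = 21
distinct = 210 − 21 = 189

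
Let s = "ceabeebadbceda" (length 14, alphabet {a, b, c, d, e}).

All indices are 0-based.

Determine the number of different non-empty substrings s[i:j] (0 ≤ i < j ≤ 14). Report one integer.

95

rank→(start, suffix):
  0 → (13, 'a')
  1 → (2, 'abeebadbceda')
  2 → (7, 'adbceda')
  3 → (6, 'badbceda')
  4 → (9, 'bceda')
  5 → (3, 'beebadbceda')
  6 → (0, 'ceabeebadbceda')
  7 → (10, 'ceda')
  8 → (12, 'da')
  9 → (8, 'dbceda')
  10 → (1, 'eabeebadbceda')
  11 → (5, 'ebadbceda')
  12 → (11, 'eda')
  13 → (4, 'eebadbceda')

SA = [13, 2, 7, 6, 9, 3, 0, 10, 12, 8, 1, 5, 11, 4]
i: (SA[i-1],SA[i]) lcp shared
  1: (13,2) 1 'a'
  2: (2,7) 1 'a'
  3: (7,6) 0 ''
  4: (6,9) 1 'b'
  5: (9,3) 1 'b'
  6: (3,0) 0 ''
  7: (0,10) 2 'ce'
  8: (10,12) 0 ''
  9: (12,8) 1 'd'
  10: (8,1) 0 ''
  11: (1,5) 1 'e'
  12: (5,11) 1 'e'
  13: (11,4) 1 'e'

n(n+1)/2 = 14·15/2 = 105
Σ LCP = 0 + 1 + 1 + 0 + 1 + 1 + 0 + 2 + 0 + 1 + 0 + 1 + 1 + 1 = 10
distinct = 105 − 10 = 95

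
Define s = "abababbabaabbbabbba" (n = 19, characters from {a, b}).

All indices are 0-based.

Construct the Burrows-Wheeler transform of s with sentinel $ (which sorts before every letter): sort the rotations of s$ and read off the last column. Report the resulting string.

rank  rotation              last
    0  $abababbabaabbbabbba  a
    1  a$abababbabaabbbabbb  b
    2  aabbbabbba$abababbab  b
    3  abaabbbabbba$abababb  b
    4  abababbabaabbbabbba$  $
    5  ababbabaabbbabbba$ab  b
    6  abbabaabbbabbba$abab  b
    7  abbba$abababbabaabbb  b
    8  abbbabbba$abababbaba  a
    9  ba$abababbabaabbbabb  b
   10  baabbbabbba$abababba  a
   11  babaabbbabbba$ababab  b
   12  bababbabaabbbabbba$a  a
   13  babbabaabbbabbba$aba  a
   14  babbba$abababbabaabb  b
   15  bba$abababbabaabbbab  b
   16  bbabaabbbabbba$ababa  a
   17  bbabbba$abababbabaab  b
   18  bbba$abababbabaabbba  a
   19  bbbabbba$abababbabaa  a

abbb$bbbababaabbabaa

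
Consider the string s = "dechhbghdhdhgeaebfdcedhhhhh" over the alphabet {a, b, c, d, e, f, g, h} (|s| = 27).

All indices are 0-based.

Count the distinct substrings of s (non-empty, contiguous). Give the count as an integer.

sorted suffixes:
  #0 SA[0]=14  'aebfdcedhhhhh'
  #1 SA[1]=16  'bfdcedhhhhh'
  #2 SA[2]=5  'bghdhdhgeaebfdcedhhhhh'
  #3 SA[3]=19  'cedhhhhh'
  #4 SA[4]=2  'chhbghdhdhgeaebfdcedhhhhh'
  #5 SA[5]=18  'dcedhhhhh'
  #6 SA[6]=0  'dechhbghdhdhgeaebfdcedhhhhh'
  #7 SA[7]=8  'dhdhgeaebfdcedhhhhh'
  #8 SA[8]=10  'dhgeaebfdcedhhhhh'
  #9 SA[9]=21  'dhhhhh'
  #10 SA[10]=13  'eaebfdcedhhhhh'
  #11 SA[11]=15  'ebfdcedhhhhh'
  #12 SA[12]=1  'echhbghdhdhgeaebfdcedhhhhh'
  #13 SA[13]=20  'edhhhhh'
  #14 SA[14]=17  'fdcedhhhhh'
  #15 SA[15]=12  'geaebfdcedhhhhh'
  #16 SA[16]=6  'ghdhdhgeaebfdcedhhhhh'
  #17 SA[17]=26  'h'
  #18 SA[18]=4  'hbghdhdhgeaebfdcedhhhhh'
  #19 SA[19]=7  'hdhdhgeaebfdcedhhhhh'
  #20 SA[20]=9  'hdhgeaebfdcedhhhhh'
  #21 SA[21]=11  'hgeaebfdcedhhhhh'
  #22 SA[22]=25  'hh'
  #23 SA[23]=3  'hhbghdhdhgeaebfdcedhhhhh'
  #24 SA[24]=24  'hhh'
  #25 SA[25]=23  'hhhh'
  #26 SA[26]=22  'hhhhh'

SA = [14, 16, 5, 19, 2, 18, 0, 8, 10, 21, 13, 15, 1, 20, 17, 12, 6, 26, 4, 7, 9, 11, 25, 3, 24, 23, 22]
rank  pair      lcp
   1  s[14:],s[16:]  0  ''
   2  s[16:],s[5:]  1  'b'
   3  s[5:],s[19:]  0  ''
   4  s[19:],s[2:]  1  'c'
   5  s[2:],s[18:]  0  ''
   6  s[18:],s[0:]  1  'd'
   7  s[0:],s[8:]  1  'd'
   8  s[8:],s[10:]  2  'dh'
   9  s[10:],s[21:]  2  'dh'
  10  s[21:],s[13:]  0  ''
  11  s[13:],s[15:]  1  'e'
  12  s[15:],s[1:]  1  'e'
  13  s[1:],s[20:]  1  'e'
  14  s[20:],s[17:]  0  ''
  15  s[17:],s[12:]  0  ''
  16  s[12:],s[6:]  1  'g'
  17  s[6:],s[26:]  0  ''
  18  s[26:],s[4:]  1  'h'
  19  s[4:],s[7:]  1  'h'
  20  s[7:],s[9:]  3  'hdh'
  21  s[9:],s[11:]  1  'h'
  22  s[11:],s[25:]  1  'h'
  23  s[25:],s[3:]  2  'hh'
  24  s[3:],s[24:]  2  'hh'
  25  s[24:],s[23:]  3  'hhh'
  26  s[23:],s[22:]  4  'hhhh'

n(n+1)/2 = 27·28/2 = 378
Σ LCP = 0 + 0 + 1 + 0 + 1 + 0 + 1 + 1 + 2 + 2 + 0 + 1 + 1 + 1 + 0 + 0 + 1 + 0 + 1 + 1 + 3 + 1 + 1 + 2 + 2 + 3 + 4 = 30
distinct = 378 − 30 = 348

348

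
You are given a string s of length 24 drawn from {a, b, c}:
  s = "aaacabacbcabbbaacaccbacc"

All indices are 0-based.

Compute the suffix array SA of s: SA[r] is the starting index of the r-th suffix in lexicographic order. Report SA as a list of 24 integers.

rank→(start, suffix):
  0 → (0, 'aaacabacbcabbbaacaccbacc')
  1 → (1, 'aacabacbcabbbaacaccbacc')
  2 → (14, 'aacaccbacc')
  3 → (4, 'abacbcabbbaacaccbacc')
  4 → (10, 'abbbaacaccbacc')
  5 → (2, 'acabacbcabbbaacaccbacc')
  6 → (15, 'acaccbacc')
  7 → (6, 'acbcabbbaacaccbacc')
  8 → (21, 'acc')
  9 → (17, 'accbacc')
  10 → (13, 'baacaccbacc')
  11 → (5, 'bacbcabbbaacaccbacc')
  12 → (20, 'bacc')
  13 → (12, 'bbaacaccbacc')
  14 → (11, 'bbbaacaccbacc')
  15 → (8, 'bcabbbaacaccbacc')
  16 → (23, 'c')
  17 → (3, 'cabacbcabbbaacaccbacc')
  18 → (9, 'cabbbaacaccbacc')
  19 → (16, 'caccbacc')
  20 → (19, 'cbacc')
  21 → (7, 'cbcabbbaacaccbacc')
  22 → (22, 'cc')
  23 → (18, 'ccbacc')

[0, 1, 14, 4, 10, 2, 15, 6, 21, 17, 13, 5, 20, 12, 11, 8, 23, 3, 9, 16, 19, 7, 22, 18]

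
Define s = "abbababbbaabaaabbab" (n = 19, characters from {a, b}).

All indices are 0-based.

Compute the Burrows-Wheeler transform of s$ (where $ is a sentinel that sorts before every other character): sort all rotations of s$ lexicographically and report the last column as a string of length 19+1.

rank  rotation              last
    0  $abbababbbaabaaabbab  b
    1  aaabbab$abbababbbaab  b
    2  aabaaabbab$abbababbb  b
    3  aabbab$abbababbbaaba  a
    4  ab$abbababbbaabaaabb  b
    5  abaaabbab$abbababbba  a
    6  ababbbaabaaabbab$abb  b
    7  abbab$abbababbbaabaa  a
    8  abbababbbaabaaabbab$  $
    9  abbbaabaaabbab$abbab  b
   10  b$abbababbbaabaaabba  a
   11  baaabbab$abbababbbaa  a
   12  baabaaabbab$abbababb  b
   13  bab$abbababbbaabaaab  b
   14  bababbbaabaaabbab$ab  b
   15  babbbaabaaabbab$abba  a
   16  bbaabaaabbab$abbabab  b
   17  bbab$abbababbbaabaaa  a
   18  bbababbbaabaaabbab$a  a
   19  bbbaabaaabbab$abbaba  a

bbbababa$baabbbabaaa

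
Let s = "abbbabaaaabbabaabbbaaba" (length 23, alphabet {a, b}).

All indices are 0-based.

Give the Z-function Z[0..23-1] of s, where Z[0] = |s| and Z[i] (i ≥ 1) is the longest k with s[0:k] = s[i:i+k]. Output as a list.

Z[0]=23
i=1: fresh scan; Z[1]=0
i=2: fresh scan; Z[2]=0
i=3: fresh scan; Z[3]=0
i=4: fresh scan; Z[4]=2 scan→box=[4,6)
i=5: min(r-i=1, Z[1]=0)=0; Z[5]=0
i=6: fresh scan; Z[6]=1 scan→box=[6,7)
i=7: fresh scan; Z[7]=1 scan→box=[7,8)
i=8: fresh scan; Z[8]=1 scan→box=[8,9)
i=9: fresh scan; Z[9]=3 scan→box=[9,12)
i=10: min(r-i=2, Z[1]=0)=0; Z[10]=0
i=11: min(r-i=1, Z[2]=0)=0; Z[11]=0
i=12: fresh scan; Z[12]=2 scan→box=[12,14)
i=13: min(r-i=1, Z[1]=0)=0; Z[13]=0
i=14: fresh scan; Z[14]=1 scan→box=[14,15)
i=15: fresh scan; Z[15]=5 scan→box=[15,20)
i=16: min(r-i=4, Z[1]=0)=0; Z[16]=0
i=17: min(r-i=3, Z[2]=0)=0; Z[17]=0
i=18: min(r-i=2, Z[3]=0)=0; Z[18]=0
i=19: min(r-i=1, Z[4]=2)=1; Z[19]=1
i=20: fresh scan; Z[20]=2 scan→box=[20,22)
i=21: min(r-i=1, Z[1]=0)=0; Z[21]=0
i=22: fresh scan; Z[22]=1 scan→box=[22,23)

[23, 0, 0, 0, 2, 0, 1, 1, 1, 3, 0, 0, 2, 0, 1, 5, 0, 0, 0, 1, 2, 0, 1]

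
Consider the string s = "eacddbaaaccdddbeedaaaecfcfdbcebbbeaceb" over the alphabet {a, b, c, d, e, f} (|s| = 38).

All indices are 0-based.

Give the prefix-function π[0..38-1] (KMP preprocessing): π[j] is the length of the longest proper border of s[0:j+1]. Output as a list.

π[0] = 0
j=1 s[j]='a': π[1]=0 (border '')
j=2 s[j]='c': π[2]=0 (border '')
j=3 s[j]='d': π[3]=0 (border '')
j=4 s[j]='d': π[4]=0 (border '')
j=5 s[j]='b': π[5]=0 (border '')
j=6 s[j]='a': π[6]=0 (border '')
j=7 s[j]='a': π[7]=0 (border '')
j=8 s[j]='a': π[8]=0 (border '')
j=9 s[j]='c': π[9]=0 (border '')
j=10 s[j]='c': π[10]=0 (border '')
j=11 s[j]='d': π[11]=0 (border '')
j=12 s[j]='d': π[12]=0 (border '')
j=13 s[j]='d': π[13]=0 (border '')
j=14 s[j]='b': π[14]=0 (border '')
j=15 s[j]='e': π[15]=1 (border 'e')
j=16 s[j]='e': k: 1→0; π[16]=1 (border 'e')
j=17 s[j]='d': k: 1→0; π[17]=0 (border '')
j=18 s[j]='a': π[18]=0 (border '')
j=19 s[j]='a': π[19]=0 (border '')
j=20 s[j]='a': π[20]=0 (border '')
j=21 s[j]='e': π[21]=1 (border 'e')
j=22 s[j]='c': k: 1→0; π[22]=0 (border '')
j=23 s[j]='f': π[23]=0 (border '')
j=24 s[j]='c': π[24]=0 (border '')
j=25 s[j]='f': π[25]=0 (border '')
j=26 s[j]='d': π[26]=0 (border '')
j=27 s[j]='b': π[27]=0 (border '')
j=28 s[j]='c': π[28]=0 (border '')
j=29 s[j]='e': π[29]=1 (border 'e')
j=30 s[j]='b': k: 1→0; π[30]=0 (border '')
j=31 s[j]='b': π[31]=0 (border '')
j=32 s[j]='b': π[32]=0 (border '')
j=33 s[j]='e': π[33]=1 (border 'e')
j=34 s[j]='a': π[34]=2 (border 'ea')
j=35 s[j]='c': π[35]=3 (border 'eac')
j=36 s[j]='e': k: 3→0; π[36]=1 (border 'e')
j=37 s[j]='b': k: 1→0; π[37]=0 (border '')

[0, 0, 0, 0, 0, 0, 0, 0, 0, 0, 0, 0, 0, 0, 0, 1, 1, 0, 0, 0, 0, 1, 0, 0, 0, 0, 0, 0, 0, 1, 0, 0, 0, 1, 2, 3, 1, 0]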